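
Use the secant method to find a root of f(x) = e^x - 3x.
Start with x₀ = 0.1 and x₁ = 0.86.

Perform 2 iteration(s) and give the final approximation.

f(x) = e^x - 3x
x₀ = 0.1, x₁ = 0.86

Secant formula: x_{n+1} = x_n - f(x_n)(x_n - x_{n-1})/(f(x_n) - f(x_{n-1}))

Iteration 1:
  f(0.100000) = 0.805171
  f(0.860000) = -0.216839
  x_2 = 0.860000 - (-0.216839)×(0.860000 - 0.100000)/(-0.216839 - 0.805171)
       = 0.698751
Iteration 2:
  f(0.860000) = -0.216839
  f(0.698751) = -0.085014
  x_3 = 0.698751 - (-0.085014)×(0.698751 - 0.860000)/(-0.085014 - (-0.216839))
       = 0.594762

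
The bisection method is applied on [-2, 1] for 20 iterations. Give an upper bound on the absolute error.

Bisection error bound: |error| ≤ (b-a)/2^n
|error| ≤ (1 - (-2))/2^20 = 3/2^20
|error| ≤ 0.0000028610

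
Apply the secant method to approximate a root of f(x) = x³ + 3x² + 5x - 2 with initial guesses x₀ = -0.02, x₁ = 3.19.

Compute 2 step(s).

f(x) = x³ + 3x² + 5x - 2
x₀ = -0.02, x₁ = 3.19

Secant formula: x_{n+1} = x_n - f(x_n)(x_n - x_{n-1})/(f(x_n) - f(x_{n-1}))

Iteration 1:
  f(-0.020000) = -2.098808
  f(3.190000) = 76.940059
  x_2 = 3.190000 - 76.940059×(3.190000 - (-0.020000))/(76.940059 - (-2.098808))
       = 0.065239
Iteration 2:
  f(3.190000) = 76.940059
  f(0.065239) = -1.660760
  x_3 = 0.065239 - (-1.660760)×(0.065239 - 3.190000)/(-1.660760 - 76.940059)
       = 0.131262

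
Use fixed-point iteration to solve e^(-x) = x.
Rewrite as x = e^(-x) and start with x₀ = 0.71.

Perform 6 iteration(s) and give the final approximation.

Equation: e^(-x) = x
Fixed-point form: x = e^(-x)
x₀ = 0.71

x_1 = g(0.710000) = 0.491644
x_2 = g(0.491644) = 0.611620
x_3 = g(0.611620) = 0.542471
x_4 = g(0.542471) = 0.581310
x_5 = g(0.581310) = 0.559165
x_6 = g(0.559165) = 0.571686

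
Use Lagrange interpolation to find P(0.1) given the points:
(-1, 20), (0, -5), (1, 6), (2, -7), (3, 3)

Lagrange interpolation formula:
P(x) = Σ yᵢ × Lᵢ(x)
where Lᵢ(x) = Π_{j≠i} (x - xⱼ)/(xᵢ - xⱼ)

L_0(0.1) = (0.1 - 0)/(-1 - 0) × (0.1 - 1)/(-1 - 1) × (0.1 - 2)/(-1 - 2) × (0.1 - 3)/(-1 - 3) = -0.020663
L_1(0.1) = (0.1 - (-1))/(0 - (-1)) × (0.1 - 1)/(0 - 1) × (0.1 - 2)/(0 - 2) × (0.1 - 3)/(0 - 3) = 0.909150
L_2(0.1) = (0.1 - (-1))/(1 - (-1)) × (0.1 - 0)/(1 - 0) × (0.1 - 2)/(1 - 2) × (0.1 - 3)/(1 - 3) = 0.151525
L_3(0.1) = (0.1 - (-1))/(2 - (-1)) × (0.1 - 0)/(2 - 0) × (0.1 - 1)/(2 - 1) × (0.1 - 3)/(2 - 3) = -0.047850
L_4(0.1) = (0.1 - (-1))/(3 - (-1)) × (0.1 - 0)/(3 - 0) × (0.1 - 1)/(3 - 1) × (0.1 - 2)/(3 - 2) = 0.007838

P(0.1) = 20×L_0(0.1) + (-5)×L_1(0.1) + 6×L_2(0.1) + (-7)×L_3(0.1) + 3×L_4(0.1)
P(0.1) = -3.691387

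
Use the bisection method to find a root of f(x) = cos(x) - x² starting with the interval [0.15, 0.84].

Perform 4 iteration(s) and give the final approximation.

f(x) = cos(x) - x²
Initial interval: [0.15, 0.84]

Iteration 1:
  c_1 = (0.150000 + 0.840000)/2 = 0.495000
  f(c_1) = f(0.495000) = 0.634944
  f(a) × f(c) ≥ 0, new interval: [0.495000, 0.840000]
Iteration 2:
  c_2 = (0.495000 + 0.840000)/2 = 0.667500
  f(c_2) = f(0.667500) = 0.339815
  f(a) × f(c) ≥ 0, new interval: [0.667500, 0.840000]
Iteration 3:
  c_3 = (0.667500 + 0.840000)/2 = 0.753750
  f(c_3) = f(0.753750) = 0.160989
  f(a) × f(c) ≥ 0, new interval: [0.753750, 0.840000]
Iteration 4:
  c_4 = (0.753750 + 0.840000)/2 = 0.796875
  f(c_4) = f(0.796875) = 0.063935
  f(a) × f(c) ≥ 0, new interval: [0.796875, 0.840000]

After 4 iteration(s), the approximation is c_4 = 0.796875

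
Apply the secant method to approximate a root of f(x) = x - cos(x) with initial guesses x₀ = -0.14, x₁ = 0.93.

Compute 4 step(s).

f(x) = x - cos(x)
x₀ = -0.14, x₁ = 0.93

Secant formula: x_{n+1} = x_n - f(x_n)(x_n - x_{n-1})/(f(x_n) - f(x_{n-1}))

Iteration 1:
  f(-0.140000) = -1.130216
  f(0.930000) = 0.332166
  x_2 = 0.930000 - 0.332166×(0.930000 - (-0.140000))/(0.332166 - (-1.130216))
       = 0.686960
Iteration 2:
  f(0.930000) = 0.332166
  f(0.686960) = -0.086218
  x_3 = 0.686960 - (-0.086218)×(0.686960 - 0.930000)/(-0.086218 - 0.332166)
       = 0.737044
Iteration 3:
  f(0.686960) = -0.086218
  f(0.737044) = -0.003415
  x_4 = 0.737044 - (-0.003415)×(0.737044 - 0.686960)/(-0.003415 - (-0.086218))
       = 0.739109
Iteration 4:
  f(0.737044) = -0.003415
  f(0.739109) = 0.000040
  x_5 = 0.739109 - 0.000040×(0.739109 - 0.737044)/(0.000040 - (-0.003415))
       = 0.739085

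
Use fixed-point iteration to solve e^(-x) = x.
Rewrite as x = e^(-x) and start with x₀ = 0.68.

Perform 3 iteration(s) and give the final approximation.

Equation: e^(-x) = x
Fixed-point form: x = e^(-x)
x₀ = 0.68

x_1 = g(0.680000) = 0.506617
x_2 = g(0.506617) = 0.602531
x_3 = g(0.602531) = 0.547425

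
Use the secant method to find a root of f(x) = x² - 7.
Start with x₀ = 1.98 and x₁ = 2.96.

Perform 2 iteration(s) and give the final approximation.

f(x) = x² - 7
x₀ = 1.98, x₁ = 2.96

Secant formula: x_{n+1} = x_n - f(x_n)(x_n - x_{n-1})/(f(x_n) - f(x_{n-1}))

Iteration 1:
  f(1.980000) = -3.079600
  f(2.960000) = 1.761600
  x_2 = 2.960000 - 1.761600×(2.960000 - 1.980000)/(1.761600 - (-3.079600))
       = 2.603401
Iteration 2:
  f(2.960000) = 1.761600
  f(2.603401) = -0.222304
  x_3 = 2.603401 - (-0.222304)×(2.603401 - 2.960000)/(-0.222304 - 1.761600)
       = 2.643359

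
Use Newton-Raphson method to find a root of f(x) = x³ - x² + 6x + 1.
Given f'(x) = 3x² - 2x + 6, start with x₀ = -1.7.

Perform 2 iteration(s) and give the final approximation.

f(x) = x³ - x² + 6x + 1
f'(x) = 3x² - 2x + 6
x₀ = -1.7

Newton-Raphson formula: x_{n+1} = x_n - f(x_n)/f'(x_n)

Iteration 1:
  f(-1.700000) = -17.003000
  f'(-1.700000) = 18.070000
  x_1 = -1.700000 - (-17.003000)/18.070000 = -0.759048
Iteration 2:
  f(-0.759048) = -4.567772
  f'(-0.759048) = 9.246559
  x_2 = -0.759048 - (-4.567772)/9.246559 = -0.265051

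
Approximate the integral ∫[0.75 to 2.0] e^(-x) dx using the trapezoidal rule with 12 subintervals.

f(x) = e^(-x)
a = 0.75, b = 2.0, n = 12
h = (b - a)/n = 0.104167

Trapezoidal rule: (h/2)[f(x₀) + 2f(x₁) + 2f(x₂) + ... + f(xₙ)]

x_0 = 0.7500, f(x_0) = 0.472367, coefficient = 1
x_1 = 0.8542, f(x_1) = 0.425638, coefficient = 2
x_2 = 0.9583, f(x_2) = 0.383532, coefficient = 2
x_3 = 1.0625, f(x_3) = 0.345591, coefficient = 2
x_4 = 1.1667, f(x_4) = 0.311403, coefficient = 2
x_5 = 1.2708, f(x_5) = 0.280598, coefficient = 2
x_6 = 1.3750, f(x_6) = 0.252840, coefficient = 2
x_7 = 1.4792, f(x_7) = 0.227827, coefficient = 2
x_8 = 1.5833, f(x_8) = 0.205290, coefficient = 2
x_9 = 1.6875, f(x_9) = 0.184981, coefficient = 2
x_10 = 1.7917, f(x_10) = 0.166682, coefficient = 2
x_11 = 1.8958, f(x_11) = 0.150193, coefficient = 2
x_12 = 2.0000, f(x_12) = 0.135335, coefficient = 1

I ≈ (0.104167/2) × 6.476851 = 0.337336
Exact value: 0.337031
Error: 0.000305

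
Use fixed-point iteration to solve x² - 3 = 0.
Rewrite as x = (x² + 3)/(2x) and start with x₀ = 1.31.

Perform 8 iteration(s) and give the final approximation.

Equation: x² - 3 = 0
Fixed-point form: x = (x² + 3)/(2x)
x₀ = 1.31

x_1 = g(1.310000) = 1.800038
x_2 = g(1.800038) = 1.733335
x_3 = g(1.733335) = 1.732051
x_4 = g(1.732051) = 1.732051
x_5 = g(1.732051) = 1.732051
x_6 = g(1.732051) = 1.732051
x_7 = g(1.732051) = 1.732051
x_8 = g(1.732051) = 1.732051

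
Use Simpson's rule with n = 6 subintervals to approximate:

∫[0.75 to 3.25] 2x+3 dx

f(x) = 2x+3
a = 0.75, b = 3.25, n = 6
h = (b - a)/n = 0.416667

Simpson's rule: (h/3)[f(x₀) + 4f(x₁) + 2f(x₂) + ... + f(xₙ)]

x_0 = 0.7500, f(x_0) = 4.500000, coefficient = 1
x_1 = 1.1667, f(x_1) = 5.333333, coefficient = 4
x_2 = 1.5833, f(x_2) = 6.166667, coefficient = 2
x_3 = 2.0000, f(x_3) = 7.000000, coefficient = 4
x_4 = 2.4167, f(x_4) = 7.833333, coefficient = 2
x_5 = 2.8333, f(x_5) = 8.666667, coefficient = 4
x_6 = 3.2500, f(x_6) = 9.500000, coefficient = 1

I ≈ (0.416667/3) × 126.000000 = 17.500000
Exact value: 17.500000
Error: 0.000000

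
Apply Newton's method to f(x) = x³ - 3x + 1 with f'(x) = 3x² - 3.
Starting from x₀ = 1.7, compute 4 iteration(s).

f(x) = x³ - 3x + 1
f'(x) = 3x² - 3
x₀ = 1.7

Newton-Raphson formula: x_{n+1} = x_n - f(x_n)/f'(x_n)

Iteration 1:
  f(1.700000) = 0.813000
  f'(1.700000) = 5.670000
  x_1 = 1.700000 - 0.813000/5.670000 = 1.556614
Iteration 2:
  f(1.556614) = 0.101906
  f'(1.556614) = 4.269139
  x_2 = 1.556614 - 0.101906/4.269139 = 1.532743
Iteration 3:
  f(1.532743) = 0.002647
  f'(1.532743) = 4.047907
  x_3 = 1.532743 - 0.002647/4.047907 = 1.532089
Iteration 4:
  f(1.532089) = 0.000002
  f'(1.532089) = 4.041894
  x_4 = 1.532089 - 0.000002/4.041894 = 1.532089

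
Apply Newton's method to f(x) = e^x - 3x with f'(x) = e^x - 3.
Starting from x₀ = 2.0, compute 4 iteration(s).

f(x) = e^x - 3x
f'(x) = e^x - 3
x₀ = 2.0

Newton-Raphson formula: x_{n+1} = x_n - f(x_n)/f'(x_n)

Iteration 1:
  f(2.000000) = 1.389056
  f'(2.000000) = 4.389056
  x_1 = 2.000000 - 1.389056/4.389056 = 1.683518
Iteration 2:
  f(1.683518) = 0.333912
  f'(1.683518) = 2.384467
  x_2 = 1.683518 - 0.333912/2.384467 = 1.543482
Iteration 3:
  f(1.543482) = 0.050415
  f'(1.543482) = 1.680861
  x_3 = 1.543482 - 0.050415/1.680861 = 1.513489
Iteration 4:
  f(1.513489) = 0.002085
  f'(1.513489) = 1.542550
  x_4 = 1.513489 - 0.002085/1.542550 = 1.512137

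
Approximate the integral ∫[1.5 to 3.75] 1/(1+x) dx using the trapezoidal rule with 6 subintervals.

f(x) = 1/(1+x)
a = 1.5, b = 3.75, n = 6
h = (b - a)/n = 0.375000

Trapezoidal rule: (h/2)[f(x₀) + 2f(x₁) + 2f(x₂) + ... + f(xₙ)]

x_0 = 1.5000, f(x_0) = 0.400000, coefficient = 1
x_1 = 1.8750, f(x_1) = 0.347826, coefficient = 2
x_2 = 2.2500, f(x_2) = 0.307692, coefficient = 2
x_3 = 2.6250, f(x_3) = 0.275862, coefficient = 2
x_4 = 3.0000, f(x_4) = 0.250000, coefficient = 2
x_5 = 3.3750, f(x_5) = 0.228571, coefficient = 2
x_6 = 3.7500, f(x_6) = 0.210526, coefficient = 1

I ≈ (0.375000/2) × 3.430430 = 0.643206
Exact value: 0.641854
Error: 0.001352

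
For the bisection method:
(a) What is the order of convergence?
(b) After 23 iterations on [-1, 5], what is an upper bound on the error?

(a) Bisection has linear (order 1) convergence; the error is halved each step.

(b) Error bound = (b-a)/2^n = (5 - (-1))/2^{23}
    = 6/2^{23}

(a) 1 (linear); (b) error ≤ 7.15e-07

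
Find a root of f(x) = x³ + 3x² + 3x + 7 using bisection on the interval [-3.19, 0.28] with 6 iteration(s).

f(x) = x³ + 3x² + 3x + 7
Initial interval: [-3.19, 0.28]

Iteration 1:
  c_1 = (-3.190000 + 0.280000)/2 = -1.455000
  f(c_1) = f(-1.455000) = 5.905804
  f(a) × f(c) < 0, new interval: [-3.190000, -1.455000]
Iteration 2:
  c_2 = (-3.190000 + (-1.455000))/2 = -2.322500
  f(c_2) = f(-2.322500) = 3.686939
  f(a) × f(c) < 0, new interval: [-3.190000, -2.322500]
Iteration 3:
  c_3 = (-3.190000 + (-2.322500))/2 = -2.756250
  f(c_3) = f(-2.756250) = 0.582998
  f(a) × f(c) < 0, new interval: [-3.190000, -2.756250]
Iteration 4:
  c_4 = (-3.190000 + (-2.756250))/2 = -2.973125
  f(c_4) = f(-2.973125) = -1.681814
  f(a) × f(c) ≥ 0, new interval: [-2.973125, -2.756250]
Iteration 5:
  c_5 = (-2.973125 + (-2.756250))/2 = -2.864687
  f(c_5) = f(-2.864687) = -0.483629
  f(a) × f(c) ≥ 0, new interval: [-2.864687, -2.756250]
Iteration 6:
  c_6 = (-2.864687 + (-2.756250))/2 = -2.810469
  f(c_6) = f(-2.810469) = 0.065651
  f(a) × f(c) < 0, new interval: [-2.864687, -2.810469]

After 6 iteration(s), the approximation is c_6 = -2.810469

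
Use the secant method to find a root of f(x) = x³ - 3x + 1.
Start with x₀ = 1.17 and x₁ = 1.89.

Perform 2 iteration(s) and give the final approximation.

f(x) = x³ - 3x + 1
x₀ = 1.17, x₁ = 1.89

Secant formula: x_{n+1} = x_n - f(x_n)(x_n - x_{n-1})/(f(x_n) - f(x_{n-1}))

Iteration 1:
  f(1.170000) = -0.908387
  f(1.890000) = 2.081269
  x_2 = 1.890000 - 2.081269×(1.890000 - 1.170000)/(2.081269 - (-0.908387))
       = 1.388767
Iteration 2:
  f(1.890000) = 2.081269
  f(1.388767) = -0.487822
  x_3 = 1.388767 - (-0.487822)×(1.388767 - 1.890000)/(-0.487822 - 2.081269)
       = 1.483942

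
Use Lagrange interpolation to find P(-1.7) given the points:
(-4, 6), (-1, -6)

Lagrange interpolation formula:
P(x) = Σ yᵢ × Lᵢ(x)
where Lᵢ(x) = Π_{j≠i} (x - xⱼ)/(xᵢ - xⱼ)

L_0(-1.7) = (-1.7 - (-1))/(-4 - (-1)) = 0.233333
L_1(-1.7) = (-1.7 - (-4))/(-1 - (-4)) = 0.766667

P(-1.7) = 6×L_0(-1.7) + (-6)×L_1(-1.7)
P(-1.7) = -3.200000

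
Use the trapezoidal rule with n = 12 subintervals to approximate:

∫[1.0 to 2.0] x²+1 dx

f(x) = x²+1
a = 1.0, b = 2.0, n = 12
h = (b - a)/n = 0.083333

Trapezoidal rule: (h/2)[f(x₀) + 2f(x₁) + 2f(x₂) + ... + f(xₙ)]

x_0 = 1.0000, f(x_0) = 2.000000, coefficient = 1
x_1 = 1.0833, f(x_1) = 2.173611, coefficient = 2
x_2 = 1.1667, f(x_2) = 2.361111, coefficient = 2
x_3 = 1.2500, f(x_3) = 2.562500, coefficient = 2
x_4 = 1.3333, f(x_4) = 2.777778, coefficient = 2
x_5 = 1.4167, f(x_5) = 3.006944, coefficient = 2
x_6 = 1.5000, f(x_6) = 3.250000, coefficient = 2
x_7 = 1.5833, f(x_7) = 3.506944, coefficient = 2
x_8 = 1.6667, f(x_8) = 3.777778, coefficient = 2
x_9 = 1.7500, f(x_9) = 4.062500, coefficient = 2
x_10 = 1.8333, f(x_10) = 4.361111, coefficient = 2
x_11 = 1.9167, f(x_11) = 4.673611, coefficient = 2
x_12 = 2.0000, f(x_12) = 5.000000, coefficient = 1

I ≈ (0.083333/2) × 80.027778 = 3.334491
Exact value: 3.333333
Error: 0.001157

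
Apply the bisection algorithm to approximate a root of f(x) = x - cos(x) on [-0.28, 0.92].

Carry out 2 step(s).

f(x) = x - cos(x)
Initial interval: [-0.28, 0.92]

Iteration 1:
  c_1 = (-0.280000 + 0.920000)/2 = 0.320000
  f(c_1) = f(0.320000) = -0.629235
  f(a) × f(c) ≥ 0, new interval: [0.320000, 0.920000]
Iteration 2:
  c_2 = (0.320000 + 0.920000)/2 = 0.620000
  f(c_2) = f(0.620000) = -0.193878
  f(a) × f(c) ≥ 0, new interval: [0.620000, 0.920000]

After 2 iteration(s), the approximation is c_2 = 0.620000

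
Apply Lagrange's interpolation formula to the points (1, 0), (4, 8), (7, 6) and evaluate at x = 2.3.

Lagrange interpolation formula:
P(x) = Σ yᵢ × Lᵢ(x)
where Lᵢ(x) = Π_{j≠i} (x - xⱼ)/(xᵢ - xⱼ)

L_0(2.3) = (2.3 - 4)/(1 - 4) × (2.3 - 7)/(1 - 7) = 0.443889
L_1(2.3) = (2.3 - 1)/(4 - 1) × (2.3 - 7)/(4 - 7) = 0.678889
L_2(2.3) = (2.3 - 1)/(7 - 1) × (2.3 - 4)/(7 - 4) = -0.122778

P(2.3) = 0×L_0(2.3) + 8×L_1(2.3) + 6×L_2(2.3)
P(2.3) = 4.694444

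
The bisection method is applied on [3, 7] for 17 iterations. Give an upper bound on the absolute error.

Bisection error bound: |error| ≤ (b-a)/2^n
|error| ≤ (7 - 3)/2^17 = 4/2^17
|error| ≤ 0.0000305176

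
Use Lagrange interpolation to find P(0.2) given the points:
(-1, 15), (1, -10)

Lagrange interpolation formula:
P(x) = Σ yᵢ × Lᵢ(x)
where Lᵢ(x) = Π_{j≠i} (x - xⱼ)/(xᵢ - xⱼ)

L_0(0.2) = (0.2 - 1)/(-1 - 1) = 0.400000
L_1(0.2) = (0.2 - (-1))/(1 - (-1)) = 0.600000

P(0.2) = 15×L_0(0.2) + (-10)×L_1(0.2)
P(0.2) = 0.000000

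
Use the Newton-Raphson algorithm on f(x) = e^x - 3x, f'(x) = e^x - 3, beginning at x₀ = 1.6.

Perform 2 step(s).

f(x) = e^x - 3x
f'(x) = e^x - 3
x₀ = 1.6

Newton-Raphson formula: x_{n+1} = x_n - f(x_n)/f'(x_n)

Iteration 1:
  f(1.600000) = 0.153032
  f'(1.600000) = 1.953032
  x_1 = 1.600000 - 0.153032/1.953032 = 1.521644
Iteration 2:
  f(1.521644) = 0.014816
  f'(1.521644) = 1.579747
  x_2 = 1.521644 - 0.014816/1.579747 = 1.512265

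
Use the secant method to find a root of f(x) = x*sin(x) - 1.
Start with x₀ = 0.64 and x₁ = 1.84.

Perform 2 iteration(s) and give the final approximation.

f(x) = x*sin(x) - 1
x₀ = 0.64, x₁ = 1.84

Secant formula: x_{n+1} = x_n - f(x_n)(x_n - x_{n-1})/(f(x_n) - f(x_{n-1}))

Iteration 1:
  f(0.640000) = -0.617795
  f(1.840000) = 0.773729
  x_2 = 1.840000 - 0.773729×(1.840000 - 0.640000)/(0.773729 - (-0.617795))
       = 1.172764
Iteration 2:
  f(1.840000) = 0.773729
  f(1.172764) = 0.081084
  x_3 = 1.172764 - 0.081084×(1.172764 - 1.840000)/(0.081084 - 0.773729)
       = 1.094655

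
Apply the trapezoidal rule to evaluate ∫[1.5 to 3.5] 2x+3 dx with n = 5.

f(x) = 2x+3
a = 1.5, b = 3.5, n = 5
h = (b - a)/n = 0.400000

Trapezoidal rule: (h/2)[f(x₀) + 2f(x₁) + 2f(x₂) + ... + f(xₙ)]

x_0 = 1.5000, f(x_0) = 6.000000, coefficient = 1
x_1 = 1.9000, f(x_1) = 6.800000, coefficient = 2
x_2 = 2.3000, f(x_2) = 7.600000, coefficient = 2
x_3 = 2.7000, f(x_3) = 8.400000, coefficient = 2
x_4 = 3.1000, f(x_4) = 9.200000, coefficient = 2
x_5 = 3.5000, f(x_5) = 10.000000, coefficient = 1

I ≈ (0.400000/2) × 80.000000 = 16.000000
Exact value: 16.000000
Error: 0.000000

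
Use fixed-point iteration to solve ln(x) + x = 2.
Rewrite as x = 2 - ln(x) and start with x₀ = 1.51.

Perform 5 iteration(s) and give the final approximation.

Equation: ln(x) + x = 2
Fixed-point form: x = 2 - ln(x)
x₀ = 1.51

x_1 = g(1.510000) = 1.587890
x_2 = g(1.587890) = 1.537594
x_3 = g(1.537594) = 1.569781
x_4 = g(1.569781) = 1.549064
x_5 = g(1.549064) = 1.562349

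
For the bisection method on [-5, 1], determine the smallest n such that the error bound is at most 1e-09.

We need (b-a)/2^n ≤ 1e-09
(1 - (-5))/2^n ≤ 1e-09
6/2^n ≤ 1e-09
2^n ≥ 6000000000
n ≥ log₂(6000000000) = 32.48
n ≥ 33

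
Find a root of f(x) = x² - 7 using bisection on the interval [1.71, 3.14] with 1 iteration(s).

f(x) = x² - 7
Initial interval: [1.71, 3.14]

Iteration 1:
  c_1 = (1.710000 + 3.140000)/2 = 2.425000
  f(c_1) = f(2.425000) = -1.119375
  f(a) × f(c) ≥ 0, new interval: [2.425000, 3.140000]

After 1 iteration(s), the approximation is c_1 = 2.425000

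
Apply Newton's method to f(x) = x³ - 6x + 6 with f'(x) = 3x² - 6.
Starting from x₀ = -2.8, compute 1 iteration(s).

f(x) = x³ - 6x + 6
f'(x) = 3x² - 6
x₀ = -2.8

Newton-Raphson formula: x_{n+1} = x_n - f(x_n)/f'(x_n)

Iteration 1:
  f(-2.800000) = 0.848000
  f'(-2.800000) = 17.520000
  x_1 = -2.800000 - 0.848000/17.520000 = -2.848402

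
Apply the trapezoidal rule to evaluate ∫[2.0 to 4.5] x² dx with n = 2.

f(x) = x²
a = 2.0, b = 4.5, n = 2
h = (b - a)/n = 1.250000

Trapezoidal rule: (h/2)[f(x₀) + 2f(x₁) + 2f(x₂) + ... + f(xₙ)]

x_0 = 2.0000, f(x_0) = 4.000000, coefficient = 1
x_1 = 3.2500, f(x_1) = 10.562500, coefficient = 2
x_2 = 4.5000, f(x_2) = 20.250000, coefficient = 1

I ≈ (1.250000/2) × 45.375000 = 28.359375
Exact value: 27.708333
Error: 0.651042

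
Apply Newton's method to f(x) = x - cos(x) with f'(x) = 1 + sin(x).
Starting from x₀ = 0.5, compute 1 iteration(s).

f(x) = x - cos(x)
f'(x) = 1 + sin(x)
x₀ = 0.5

Newton-Raphson formula: x_{n+1} = x_n - f(x_n)/f'(x_n)

Iteration 1:
  f(0.500000) = -0.377583
  f'(0.500000) = 1.479426
  x_1 = 0.500000 - (-0.377583)/1.479426 = 0.755222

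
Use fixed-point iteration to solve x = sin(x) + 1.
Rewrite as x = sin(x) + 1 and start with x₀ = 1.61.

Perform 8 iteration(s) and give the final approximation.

Equation: x = sin(x) + 1
Fixed-point form: x = sin(x) + 1
x₀ = 1.61

x_1 = g(1.610000) = 1.999232
x_2 = g(1.999232) = 1.909617
x_3 = g(1.909617) = 1.943147
x_4 = g(1.943147) = 1.931475
x_5 = g(1.931475) = 1.935658
x_6 = g(1.935658) = 1.934173
x_7 = g(1.934173) = 1.934702
x_8 = g(1.934702) = 1.934514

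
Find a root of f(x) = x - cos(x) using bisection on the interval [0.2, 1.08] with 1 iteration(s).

f(x) = x - cos(x)
Initial interval: [0.2, 1.08]

Iteration 1:
  c_1 = (0.200000 + 1.080000)/2 = 0.640000
  f(c_1) = f(0.640000) = -0.162096
  f(a) × f(c) ≥ 0, new interval: [0.640000, 1.080000]

After 1 iteration(s), the approximation is c_1 = 0.640000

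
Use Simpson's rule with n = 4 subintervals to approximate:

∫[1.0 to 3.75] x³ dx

f(x) = x³
a = 1.0, b = 3.75, n = 4
h = (b - a)/n = 0.687500

Simpson's rule: (h/3)[f(x₀) + 4f(x₁) + 2f(x₂) + ... + f(xₙ)]

x_0 = 1.0000, f(x_0) = 1.000000, coefficient = 1
x_1 = 1.6875, f(x_1) = 4.805420, coefficient = 4
x_2 = 2.3750, f(x_2) = 13.396484, coefficient = 2
x_3 = 3.0625, f(x_3) = 28.722900, coefficient = 4
x_4 = 3.7500, f(x_4) = 52.734375, coefficient = 1

I ≈ (0.687500/3) × 214.640625 = 49.188477
Exact value: 49.188477
Error: 0.000000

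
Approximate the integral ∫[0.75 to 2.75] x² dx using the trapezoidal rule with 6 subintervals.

f(x) = x²
a = 0.75, b = 2.75, n = 6
h = (b - a)/n = 0.333333

Trapezoidal rule: (h/2)[f(x₀) + 2f(x₁) + 2f(x₂) + ... + f(xₙ)]

x_0 = 0.7500, f(x_0) = 0.562500, coefficient = 1
x_1 = 1.0833, f(x_1) = 1.173611, coefficient = 2
x_2 = 1.4167, f(x_2) = 2.006944, coefficient = 2
x_3 = 1.7500, f(x_3) = 3.062500, coefficient = 2
x_4 = 2.0833, f(x_4) = 4.340278, coefficient = 2
x_5 = 2.4167, f(x_5) = 5.840278, coefficient = 2
x_6 = 2.7500, f(x_6) = 7.562500, coefficient = 1

I ≈ (0.333333/2) × 40.972222 = 6.828704
Exact value: 6.791667
Error: 0.037037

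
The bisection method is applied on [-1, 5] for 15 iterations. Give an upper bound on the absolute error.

Bisection error bound: |error| ≤ (b-a)/2^n
|error| ≤ (5 - (-1))/2^15 = 6/2^15
|error| ≤ 0.0001831055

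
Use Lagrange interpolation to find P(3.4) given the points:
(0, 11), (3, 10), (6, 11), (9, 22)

Lagrange interpolation formula:
P(x) = Σ yᵢ × Lᵢ(x)
where Lᵢ(x) = Π_{j≠i} (x - xⱼ)/(xᵢ - xⱼ)

L_0(3.4) = (3.4 - 3)/(0 - 3) × (3.4 - 6)/(0 - 6) × (3.4 - 9)/(0 - 9) = -0.035951
L_1(3.4) = (3.4 - 0)/(3 - 0) × (3.4 - 6)/(3 - 6) × (3.4 - 9)/(3 - 9) = 0.916741
L_2(3.4) = (3.4 - 0)/(6 - 0) × (3.4 - 3)/(6 - 3) × (3.4 - 9)/(6 - 9) = 0.141037
L_3(3.4) = (3.4 - 0)/(9 - 0) × (3.4 - 3)/(9 - 3) × (3.4 - 6)/(9 - 6) = -0.021827

P(3.4) = 11×L_0(3.4) + 10×L_1(3.4) + 11×L_2(3.4) + 22×L_3(3.4)
P(3.4) = 9.843160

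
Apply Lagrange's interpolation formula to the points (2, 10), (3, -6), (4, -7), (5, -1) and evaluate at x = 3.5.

Lagrange interpolation formula:
P(x) = Σ yᵢ × Lᵢ(x)
where Lᵢ(x) = Π_{j≠i} (x - xⱼ)/(xᵢ - xⱼ)

L_0(3.5) = (3.5 - 3)/(2 - 3) × (3.5 - 4)/(2 - 4) × (3.5 - 5)/(2 - 5) = -0.062500
L_1(3.5) = (3.5 - 2)/(3 - 2) × (3.5 - 4)/(3 - 4) × (3.5 - 5)/(3 - 5) = 0.562500
L_2(3.5) = (3.5 - 2)/(4 - 2) × (3.5 - 3)/(4 - 3) × (3.5 - 5)/(4 - 5) = 0.562500
L_3(3.5) = (3.5 - 2)/(5 - 2) × (3.5 - 3)/(5 - 3) × (3.5 - 4)/(5 - 4) = -0.062500

P(3.5) = 10×L_0(3.5) + (-6)×L_1(3.5) + (-7)×L_2(3.5) + (-1)×L_3(3.5)
P(3.5) = -7.875000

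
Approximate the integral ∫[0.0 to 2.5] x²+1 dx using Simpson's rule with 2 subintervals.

f(x) = x²+1
a = 0.0, b = 2.5, n = 2
h = (b - a)/n = 1.250000

Simpson's rule: (h/3)[f(x₀) + 4f(x₁) + 2f(x₂) + ... + f(xₙ)]

x_0 = 0.0000, f(x_0) = 1.000000, coefficient = 1
x_1 = 1.2500, f(x_1) = 2.562500, coefficient = 4
x_2 = 2.5000, f(x_2) = 7.250000, coefficient = 1

I ≈ (1.250000/3) × 18.500000 = 7.708333
Exact value: 7.708333
Error: 0.000000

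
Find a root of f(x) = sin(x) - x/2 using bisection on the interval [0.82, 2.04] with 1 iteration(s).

f(x) = sin(x) - x/2
Initial interval: [0.82, 2.04]

Iteration 1:
  c_1 = (0.820000 + 2.040000)/2 = 1.430000
  f(c_1) = f(1.430000) = 0.275105
  f(a) × f(c) ≥ 0, new interval: [1.430000, 2.040000]

After 1 iteration(s), the approximation is c_1 = 1.430000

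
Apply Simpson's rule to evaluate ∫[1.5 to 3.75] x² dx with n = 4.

f(x) = x²
a = 1.5, b = 3.75, n = 4
h = (b - a)/n = 0.562500

Simpson's rule: (h/3)[f(x₀) + 4f(x₁) + 2f(x₂) + ... + f(xₙ)]

x_0 = 1.5000, f(x_0) = 2.250000, coefficient = 1
x_1 = 2.0625, f(x_1) = 4.253906, coefficient = 4
x_2 = 2.6250, f(x_2) = 6.890625, coefficient = 2
x_3 = 3.1875, f(x_3) = 10.160156, coefficient = 4
x_4 = 3.7500, f(x_4) = 14.062500, coefficient = 1

I ≈ (0.562500/3) × 87.750000 = 16.453125
Exact value: 16.453125
Error: 0.000000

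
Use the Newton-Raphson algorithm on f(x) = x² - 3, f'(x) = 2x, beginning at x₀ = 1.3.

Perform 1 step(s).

f(x) = x² - 3
f'(x) = 2x
x₀ = 1.3

Newton-Raphson formula: x_{n+1} = x_n - f(x_n)/f'(x_n)

Iteration 1:
  f(1.300000) = -1.310000
  f'(1.300000) = 2.600000
  x_1 = 1.300000 - (-1.310000)/2.600000 = 1.803846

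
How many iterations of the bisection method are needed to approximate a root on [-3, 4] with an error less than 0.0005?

We need (b-a)/2^n ≤ 0.0005
(4 - (-3))/2^n ≤ 0.0005
7/2^n ≤ 0.0005
2^n ≥ 14000
n ≥ log₂(14000) = 13.77
n ≥ 14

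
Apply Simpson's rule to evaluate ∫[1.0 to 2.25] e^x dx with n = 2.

f(x) = e^x
a = 1.0, b = 2.25, n = 2
h = (b - a)/n = 0.625000

Simpson's rule: (h/3)[f(x₀) + 4f(x₁) + 2f(x₂) + ... + f(xₙ)]

x_0 = 1.0000, f(x_0) = 2.718282, coefficient = 1
x_1 = 1.6250, f(x_1) = 5.078419, coefficient = 4
x_2 = 2.2500, f(x_2) = 9.487736, coefficient = 1

I ≈ (0.625000/3) × 32.519694 = 6.774936
Exact value: 6.769454
Error: 0.005482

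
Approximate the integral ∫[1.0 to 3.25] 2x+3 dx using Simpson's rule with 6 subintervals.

f(x) = 2x+3
a = 1.0, b = 3.25, n = 6
h = (b - a)/n = 0.375000

Simpson's rule: (h/3)[f(x₀) + 4f(x₁) + 2f(x₂) + ... + f(xₙ)]

x_0 = 1.0000, f(x_0) = 5.000000, coefficient = 1
x_1 = 1.3750, f(x_1) = 5.750000, coefficient = 4
x_2 = 1.7500, f(x_2) = 6.500000, coefficient = 2
x_3 = 2.1250, f(x_3) = 7.250000, coefficient = 4
x_4 = 2.5000, f(x_4) = 8.000000, coefficient = 2
x_5 = 2.8750, f(x_5) = 8.750000, coefficient = 4
x_6 = 3.2500, f(x_6) = 9.500000, coefficient = 1

I ≈ (0.375000/3) × 130.500000 = 16.312500
Exact value: 16.312500
Error: 0.000000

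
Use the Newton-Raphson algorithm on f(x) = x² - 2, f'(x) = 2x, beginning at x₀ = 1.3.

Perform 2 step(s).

f(x) = x² - 2
f'(x) = 2x
x₀ = 1.3

Newton-Raphson formula: x_{n+1} = x_n - f(x_n)/f'(x_n)

Iteration 1:
  f(1.300000) = -0.310000
  f'(1.300000) = 2.600000
  x_1 = 1.300000 - (-0.310000)/2.600000 = 1.419231
Iteration 2:
  f(1.419231) = 0.014216
  f'(1.419231) = 2.838462
  x_2 = 1.419231 - 0.014216/2.838462 = 1.414222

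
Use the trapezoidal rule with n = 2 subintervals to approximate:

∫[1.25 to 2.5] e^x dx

f(x) = e^x
a = 1.25, b = 2.5, n = 2
h = (b - a)/n = 0.625000

Trapezoidal rule: (h/2)[f(x₀) + 2f(x₁) + 2f(x₂) + ... + f(xₙ)]

x_0 = 1.2500, f(x_0) = 3.490343, coefficient = 1
x_1 = 1.8750, f(x_1) = 6.520819, coefficient = 2
x_2 = 2.5000, f(x_2) = 12.182494, coefficient = 1

I ≈ (0.625000/2) × 28.714475 = 8.973273
Exact value: 8.692151
Error: 0.281122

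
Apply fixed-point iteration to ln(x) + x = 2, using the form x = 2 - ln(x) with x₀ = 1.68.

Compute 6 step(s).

Equation: ln(x) + x = 2
Fixed-point form: x = 2 - ln(x)
x₀ = 1.68

x_1 = g(1.680000) = 1.481206
x_2 = g(1.481206) = 1.607143
x_3 = g(1.607143) = 1.525542
x_4 = g(1.525542) = 1.577650
x_5 = g(1.577650) = 1.544063
x_6 = g(1.544063) = 1.565583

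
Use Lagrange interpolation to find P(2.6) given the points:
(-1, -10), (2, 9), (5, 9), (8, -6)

Lagrange interpolation formula:
P(x) = Σ yᵢ × Lᵢ(x)
where Lᵢ(x) = Π_{j≠i} (x - xⱼ)/(xᵢ - xⱼ)

L_0(2.6) = (2.6 - 2)/(-1 - 2) × (2.6 - 5)/(-1 - 5) × (2.6 - 8)/(-1 - 8) = -0.048000
L_1(2.6) = (2.6 - (-1))/(2 - (-1)) × (2.6 - 5)/(2 - 5) × (2.6 - 8)/(2 - 8) = 0.864000
L_2(2.6) = (2.6 - (-1))/(5 - (-1)) × (2.6 - 2)/(5 - 2) × (2.6 - 8)/(5 - 8) = 0.216000
L_3(2.6) = (2.6 - (-1))/(8 - (-1)) × (2.6 - 2)/(8 - 2) × (2.6 - 5)/(8 - 5) = -0.032000

P(2.6) = (-10)×L_0(2.6) + 9×L_1(2.6) + 9×L_2(2.6) + (-6)×L_3(2.6)
P(2.6) = 10.392000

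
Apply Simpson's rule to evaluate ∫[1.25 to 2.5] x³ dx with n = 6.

f(x) = x³
a = 1.25, b = 2.5, n = 6
h = (b - a)/n = 0.208333

Simpson's rule: (h/3)[f(x₀) + 4f(x₁) + 2f(x₂) + ... + f(xₙ)]

x_0 = 1.2500, f(x_0) = 1.953125, coefficient = 1
x_1 = 1.4583, f(x_1) = 3.101490, coefficient = 4
x_2 = 1.6667, f(x_2) = 4.629630, coefficient = 2
x_3 = 1.8750, f(x_3) = 6.591797, coefficient = 4
x_4 = 2.0833, f(x_4) = 9.042245, coefficient = 2
x_5 = 2.2917, f(x_5) = 12.035229, coefficient = 4
x_6 = 2.5000, f(x_6) = 15.625000, coefficient = 1

I ≈ (0.208333/3) × 131.835938 = 9.155273
Exact value: 9.155273
Error: 0.000000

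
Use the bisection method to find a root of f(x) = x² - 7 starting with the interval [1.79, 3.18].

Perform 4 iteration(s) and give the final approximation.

f(x) = x² - 7
Initial interval: [1.79, 3.18]

Iteration 1:
  c_1 = (1.790000 + 3.180000)/2 = 2.485000
  f(c_1) = f(2.485000) = -0.824775
  f(a) × f(c) ≥ 0, new interval: [2.485000, 3.180000]
Iteration 2:
  c_2 = (2.485000 + 3.180000)/2 = 2.832500
  f(c_2) = f(2.832500) = 1.023056
  f(a) × f(c) < 0, new interval: [2.485000, 2.832500]
Iteration 3:
  c_3 = (2.485000 + 2.832500)/2 = 2.658750
  f(c_3) = f(2.658750) = 0.068952
  f(a) × f(c) < 0, new interval: [2.485000, 2.658750]
Iteration 4:
  c_4 = (2.485000 + 2.658750)/2 = 2.571875
  f(c_4) = f(2.571875) = -0.385459
  f(a) × f(c) ≥ 0, new interval: [2.571875, 2.658750]

After 4 iteration(s), the approximation is c_4 = 2.571875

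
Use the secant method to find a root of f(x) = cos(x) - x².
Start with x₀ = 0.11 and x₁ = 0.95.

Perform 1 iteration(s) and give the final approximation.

f(x) = cos(x) - x²
x₀ = 0.11, x₁ = 0.95

Secant formula: x_{n+1} = x_n - f(x_n)(x_n - x_{n-1})/(f(x_n) - f(x_{n-1}))

Iteration 1:
  f(0.110000) = 0.981856
  f(0.950000) = -0.320817
  x_2 = 0.950000 - (-0.320817)×(0.950000 - 0.110000)/(-0.320817 - 0.981856)
       = 0.743128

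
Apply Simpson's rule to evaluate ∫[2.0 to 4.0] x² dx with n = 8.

f(x) = x²
a = 2.0, b = 4.0, n = 8
h = (b - a)/n = 0.250000

Simpson's rule: (h/3)[f(x₀) + 4f(x₁) + 2f(x₂) + ... + f(xₙ)]

x_0 = 2.0000, f(x_0) = 4.000000, coefficient = 1
x_1 = 2.2500, f(x_1) = 5.062500, coefficient = 4
x_2 = 2.5000, f(x_2) = 6.250000, coefficient = 2
x_3 = 2.7500, f(x_3) = 7.562500, coefficient = 4
x_4 = 3.0000, f(x_4) = 9.000000, coefficient = 2
x_5 = 3.2500, f(x_5) = 10.562500, coefficient = 4
x_6 = 3.5000, f(x_6) = 12.250000, coefficient = 2
x_7 = 3.7500, f(x_7) = 14.062500, coefficient = 4
x_8 = 4.0000, f(x_8) = 16.000000, coefficient = 1

I ≈ (0.250000/3) × 224.000000 = 18.666667
Exact value: 18.666667
Error: 0.000000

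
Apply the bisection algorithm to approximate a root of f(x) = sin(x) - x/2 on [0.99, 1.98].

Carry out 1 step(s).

f(x) = sin(x) - x/2
Initial interval: [0.99, 1.98]

Iteration 1:
  c_1 = (0.990000 + 1.980000)/2 = 1.485000
  f(c_1) = f(1.485000) = 0.253822
  f(a) × f(c) ≥ 0, new interval: [1.485000, 1.980000]

After 1 iteration(s), the approximation is c_1 = 1.485000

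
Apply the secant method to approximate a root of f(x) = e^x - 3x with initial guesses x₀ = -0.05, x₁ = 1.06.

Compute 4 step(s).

f(x) = e^x - 3x
x₀ = -0.05, x₁ = 1.06

Secant formula: x_{n+1} = x_n - f(x_n)(x_n - x_{n-1})/(f(x_n) - f(x_{n-1}))

Iteration 1:
  f(-0.050000) = 1.101229
  f(1.060000) = -0.293629
  x_2 = 1.060000 - (-0.293629)×(1.060000 - (-0.050000))/(-0.293629 - 1.101229)
       = 0.826336
Iteration 2:
  f(1.060000) = -0.293629
  f(0.826336) = -0.194077
  x_3 = 0.826336 - (-0.194077)×(0.826336 - 1.060000)/(-0.194077 - (-0.293629))
       = 0.370810
Iteration 3:
  f(0.826336) = -0.194077
  f(0.370810) = 0.336478
  x_4 = 0.370810 - 0.336478×(0.370810 - 0.826336)/(0.336478 - (-0.194077))
       = 0.659705
Iteration 4:
  f(0.370810) = 0.336478
  f(0.659705) = -0.044893
  x_5 = 0.659705 - (-0.044893)×(0.659705 - 0.370810)/(-0.044893 - 0.336478)
       = 0.625697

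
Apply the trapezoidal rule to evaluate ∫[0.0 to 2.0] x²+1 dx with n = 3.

f(x) = x²+1
a = 0.0, b = 2.0, n = 3
h = (b - a)/n = 0.666667

Trapezoidal rule: (h/2)[f(x₀) + 2f(x₁) + 2f(x₂) + ... + f(xₙ)]

x_0 = 0.0000, f(x_0) = 1.000000, coefficient = 1
x_1 = 0.6667, f(x_1) = 1.444444, coefficient = 2
x_2 = 1.3333, f(x_2) = 2.777778, coefficient = 2
x_3 = 2.0000, f(x_3) = 5.000000, coefficient = 1

I ≈ (0.666667/2) × 14.444444 = 4.814815
Exact value: 4.666667
Error: 0.148148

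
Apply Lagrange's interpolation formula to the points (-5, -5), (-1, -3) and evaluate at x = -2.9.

Lagrange interpolation formula:
P(x) = Σ yᵢ × Lᵢ(x)
where Lᵢ(x) = Π_{j≠i} (x - xⱼ)/(xᵢ - xⱼ)

L_0(-2.9) = (-2.9 - (-1))/(-5 - (-1)) = 0.475000
L_1(-2.9) = (-2.9 - (-5))/(-1 - (-5)) = 0.525000

P(-2.9) = (-5)×L_0(-2.9) + (-3)×L_1(-2.9)
P(-2.9) = -3.950000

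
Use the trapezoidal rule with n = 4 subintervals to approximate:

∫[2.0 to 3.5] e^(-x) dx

f(x) = e^(-x)
a = 2.0, b = 3.5, n = 4
h = (b - a)/n = 0.375000

Trapezoidal rule: (h/2)[f(x₀) + 2f(x₁) + 2f(x₂) + ... + f(xₙ)]

x_0 = 2.0000, f(x_0) = 0.135335, coefficient = 1
x_1 = 2.3750, f(x_1) = 0.093014, coefficient = 2
x_2 = 2.7500, f(x_2) = 0.063928, coefficient = 2
x_3 = 3.1250, f(x_3) = 0.043937, coefficient = 2
x_4 = 3.5000, f(x_4) = 0.030197, coefficient = 1

I ≈ (0.375000/2) × 0.567291 = 0.106367
Exact value: 0.105138
Error: 0.001229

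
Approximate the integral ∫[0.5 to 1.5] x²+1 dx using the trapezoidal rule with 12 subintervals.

f(x) = x²+1
a = 0.5, b = 1.5, n = 12
h = (b - a)/n = 0.083333

Trapezoidal rule: (h/2)[f(x₀) + 2f(x₁) + 2f(x₂) + ... + f(xₙ)]

x_0 = 0.5000, f(x_0) = 1.250000, coefficient = 1
x_1 = 0.5833, f(x_1) = 1.340278, coefficient = 2
x_2 = 0.6667, f(x_2) = 1.444444, coefficient = 2
x_3 = 0.7500, f(x_3) = 1.562500, coefficient = 2
x_4 = 0.8333, f(x_4) = 1.694444, coefficient = 2
x_5 = 0.9167, f(x_5) = 1.840278, coefficient = 2
x_6 = 1.0000, f(x_6) = 2.000000, coefficient = 2
x_7 = 1.0833, f(x_7) = 2.173611, coefficient = 2
x_8 = 1.1667, f(x_8) = 2.361111, coefficient = 2
x_9 = 1.2500, f(x_9) = 2.562500, coefficient = 2
x_10 = 1.3333, f(x_10) = 2.777778, coefficient = 2
x_11 = 1.4167, f(x_11) = 3.006944, coefficient = 2
x_12 = 1.5000, f(x_12) = 3.250000, coefficient = 1

I ≈ (0.083333/2) × 50.027778 = 2.084491
Exact value: 2.083333
Error: 0.001157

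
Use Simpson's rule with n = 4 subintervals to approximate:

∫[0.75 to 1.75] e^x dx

f(x) = e^x
a = 0.75, b = 1.75, n = 4
h = (b - a)/n = 0.250000

Simpson's rule: (h/3)[f(x₀) + 4f(x₁) + 2f(x₂) + ... + f(xₙ)]

x_0 = 0.7500, f(x_0) = 2.117000, coefficient = 1
x_1 = 1.0000, f(x_1) = 2.718282, coefficient = 4
x_2 = 1.2500, f(x_2) = 3.490343, coefficient = 2
x_3 = 1.5000, f(x_3) = 4.481689, coefficient = 4
x_4 = 1.7500, f(x_4) = 5.754603, coefficient = 1

I ≈ (0.250000/3) × 43.652172 = 3.637681
Exact value: 3.637603
Error: 0.000078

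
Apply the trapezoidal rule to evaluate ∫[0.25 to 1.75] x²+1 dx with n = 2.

f(x) = x²+1
a = 0.25, b = 1.75, n = 2
h = (b - a)/n = 0.750000

Trapezoidal rule: (h/2)[f(x₀) + 2f(x₁) + 2f(x₂) + ... + f(xₙ)]

x_0 = 0.2500, f(x_0) = 1.062500, coefficient = 1
x_1 = 1.0000, f(x_1) = 2.000000, coefficient = 2
x_2 = 1.7500, f(x_2) = 4.062500, coefficient = 1

I ≈ (0.750000/2) × 9.125000 = 3.421875
Exact value: 3.281250
Error: 0.140625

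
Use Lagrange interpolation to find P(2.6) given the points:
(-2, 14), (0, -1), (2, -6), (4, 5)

Lagrange interpolation formula:
P(x) = Σ yᵢ × Lᵢ(x)
where Lᵢ(x) = Π_{j≠i} (x - xⱼ)/(xᵢ - xⱼ)

L_0(2.6) = (2.6 - 0)/(-2 - 0) × (2.6 - 2)/(-2 - 2) × (2.6 - 4)/(-2 - 4) = 0.045500
L_1(2.6) = (2.6 - (-2))/(0 - (-2)) × (2.6 - 2)/(0 - 2) × (2.6 - 4)/(0 - 4) = -0.241500
L_2(2.6) = (2.6 - (-2))/(2 - (-2)) × (2.6 - 0)/(2 - 0) × (2.6 - 4)/(2 - 4) = 1.046500
L_3(2.6) = (2.6 - (-2))/(4 - (-2)) × (2.6 - 0)/(4 - 0) × (2.6 - 2)/(4 - 2) = 0.149500

P(2.6) = 14×L_0(2.6) + (-1)×L_1(2.6) + (-6)×L_2(2.6) + 5×L_3(2.6)
P(2.6) = -4.653000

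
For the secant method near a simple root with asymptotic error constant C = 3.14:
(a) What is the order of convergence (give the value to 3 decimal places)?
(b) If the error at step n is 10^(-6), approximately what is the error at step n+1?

(a) Secant method has superlinear convergence with order φ = (1+√5)/2 ≈ 1.618.
    This means |e_{n+1}| ≈ C|e_n|^1.618.

(b) With |e_n| = 10^(-6) and C = 3.14:
    |e_{n+1}| ≈ 3.14 × (10^(-6))^1.618 = 3.14 × 10^(-9.71)

(a) ≈ 1.618 (golden ratio); (b) |e_{n+1}| ≈ 6.148e-10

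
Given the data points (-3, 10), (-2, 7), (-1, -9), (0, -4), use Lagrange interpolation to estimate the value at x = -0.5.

Lagrange interpolation formula:
P(x) = Σ yᵢ × Lᵢ(x)
where Lᵢ(x) = Π_{j≠i} (x - xⱼ)/(xᵢ - xⱼ)

L_0(-0.5) = (-0.5 - (-2))/(-3 - (-2)) × (-0.5 - (-1))/(-3 - (-1)) × (-0.5 - 0)/(-3 - 0) = 0.062500
L_1(-0.5) = (-0.5 - (-3))/(-2 - (-3)) × (-0.5 - (-1))/(-2 - (-1)) × (-0.5 - 0)/(-2 - 0) = -0.312500
L_2(-0.5) = (-0.5 - (-3))/(-1 - (-3)) × (-0.5 - (-2))/(-1 - (-2)) × (-0.5 - 0)/(-1 - 0) = 0.937500
L_3(-0.5) = (-0.5 - (-3))/(0 - (-3)) × (-0.5 - (-2))/(0 - (-2)) × (-0.5 - (-1))/(0 - (-1)) = 0.312500

P(-0.5) = 10×L_0(-0.5) + 7×L_1(-0.5) + (-9)×L_2(-0.5) + (-4)×L_3(-0.5)
P(-0.5) = -11.250000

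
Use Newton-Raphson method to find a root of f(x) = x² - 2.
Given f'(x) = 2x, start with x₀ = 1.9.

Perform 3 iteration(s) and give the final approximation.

f(x) = x² - 2
f'(x) = 2x
x₀ = 1.9

Newton-Raphson formula: x_{n+1} = x_n - f(x_n)/f'(x_n)

Iteration 1:
  f(1.900000) = 1.610000
  f'(1.900000) = 3.800000
  x_1 = 1.900000 - 1.610000/3.800000 = 1.476316
Iteration 2:
  f(1.476316) = 0.179508
  f'(1.476316) = 2.952632
  x_2 = 1.476316 - 0.179508/2.952632 = 1.415520
Iteration 3:
  f(1.415520) = 0.003696
  f'(1.415520) = 2.831039
  x_3 = 1.415520 - 0.003696/2.831039 = 1.414214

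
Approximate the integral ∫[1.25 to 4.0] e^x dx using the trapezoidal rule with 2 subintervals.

f(x) = e^x
a = 1.25, b = 4.0, n = 2
h = (b - a)/n = 1.375000

Trapezoidal rule: (h/2)[f(x₀) + 2f(x₁) + 2f(x₂) + ... + f(xₙ)]

x_0 = 1.2500, f(x_0) = 3.490343, coefficient = 1
x_1 = 2.6250, f(x_1) = 13.804574, coefficient = 2
x_2 = 4.0000, f(x_2) = 54.598150, coefficient = 1

I ≈ (1.375000/2) × 85.697641 = 58.917128
Exact value: 51.107807
Error: 7.809321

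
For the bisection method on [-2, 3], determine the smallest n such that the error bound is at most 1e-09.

We need (b-a)/2^n ≤ 1e-09
(3 - (-2))/2^n ≤ 1e-09
5/2^n ≤ 1e-09
2^n ≥ 5000000000
n ≥ log₂(5000000000) = 32.22
n ≥ 33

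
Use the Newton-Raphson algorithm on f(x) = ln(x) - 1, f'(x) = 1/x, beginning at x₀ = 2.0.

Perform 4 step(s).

f(x) = ln(x) - 1
f'(x) = 1/x
x₀ = 2.0

Newton-Raphson formula: x_{n+1} = x_n - f(x_n)/f'(x_n)

Iteration 1:
  f(2.000000) = -0.306853
  f'(2.000000) = 0.500000
  x_1 = 2.000000 - (-0.306853)/0.500000 = 2.613706
Iteration 2:
  f(2.613706) = -0.039231
  f'(2.613706) = 0.382599
  x_2 = 2.613706 - (-0.039231)/0.382599 = 2.716244
Iteration 3:
  f(2.716244) = -0.000750
  f'(2.716244) = 0.368155
  x_3 = 2.716244 - (-0.000750)/0.368155 = 2.718281
Iteration 4:
  f(2.718281) = 0.000000
  f'(2.718281) = 0.367880
  x_4 = 2.718281 - 0.000000/0.367880 = 2.718282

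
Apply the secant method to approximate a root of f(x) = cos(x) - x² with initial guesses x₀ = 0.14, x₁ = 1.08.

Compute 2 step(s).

f(x) = cos(x) - x²
x₀ = 0.14, x₁ = 1.08

Secant formula: x_{n+1} = x_n - f(x_n)(x_n - x_{n-1})/(f(x_n) - f(x_{n-1}))

Iteration 1:
  f(0.140000) = 0.970616
  f(1.080000) = -0.695072
  x_2 = 1.080000 - (-0.695072)×(1.080000 - 0.140000)/(-0.695072 - 0.970616)
       = 0.687749
Iteration 2:
  f(1.080000) = -0.695072
  f(0.687749) = 0.299678
  x_3 = 0.687749 - 0.299678×(0.687749 - 1.080000)/(0.299678 - (-0.695072))
       = 0.805919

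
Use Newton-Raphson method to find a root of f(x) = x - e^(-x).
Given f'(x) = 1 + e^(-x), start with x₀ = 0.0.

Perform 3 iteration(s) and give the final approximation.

f(x) = x - e^(-x)
f'(x) = 1 + e^(-x)
x₀ = 0.0

Newton-Raphson formula: x_{n+1} = x_n - f(x_n)/f'(x_n)

Iteration 1:
  f(0.000000) = -1.000000
  f'(0.000000) = 2.000000
  x_1 = 0.000000 - (-1.000000)/2.000000 = 0.500000
Iteration 2:
  f(0.500000) = -0.106531
  f'(0.500000) = 1.606531
  x_2 = 0.500000 - (-0.106531)/1.606531 = 0.566311
Iteration 3:
  f(0.566311) = -0.001305
  f'(0.566311) = 1.567616
  x_3 = 0.566311 - (-0.001305)/1.567616 = 0.567143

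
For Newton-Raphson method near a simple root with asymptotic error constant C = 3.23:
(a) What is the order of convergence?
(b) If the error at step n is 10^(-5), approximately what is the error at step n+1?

(a) Newton-Raphson has quadratic (order 2) convergence near simple roots.
    This means |e_{n+1}| ≈ C|e_n|².

(b) With |e_n| = 10^(-5) and C = 3.23:
    |e_{n+1}| ≈ 3.23 × (10^(-5))² = 3.23 × 10^(-10)

(a) 2 (quadratic); (b) |e_{n+1}| ≈ 3.230e-10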